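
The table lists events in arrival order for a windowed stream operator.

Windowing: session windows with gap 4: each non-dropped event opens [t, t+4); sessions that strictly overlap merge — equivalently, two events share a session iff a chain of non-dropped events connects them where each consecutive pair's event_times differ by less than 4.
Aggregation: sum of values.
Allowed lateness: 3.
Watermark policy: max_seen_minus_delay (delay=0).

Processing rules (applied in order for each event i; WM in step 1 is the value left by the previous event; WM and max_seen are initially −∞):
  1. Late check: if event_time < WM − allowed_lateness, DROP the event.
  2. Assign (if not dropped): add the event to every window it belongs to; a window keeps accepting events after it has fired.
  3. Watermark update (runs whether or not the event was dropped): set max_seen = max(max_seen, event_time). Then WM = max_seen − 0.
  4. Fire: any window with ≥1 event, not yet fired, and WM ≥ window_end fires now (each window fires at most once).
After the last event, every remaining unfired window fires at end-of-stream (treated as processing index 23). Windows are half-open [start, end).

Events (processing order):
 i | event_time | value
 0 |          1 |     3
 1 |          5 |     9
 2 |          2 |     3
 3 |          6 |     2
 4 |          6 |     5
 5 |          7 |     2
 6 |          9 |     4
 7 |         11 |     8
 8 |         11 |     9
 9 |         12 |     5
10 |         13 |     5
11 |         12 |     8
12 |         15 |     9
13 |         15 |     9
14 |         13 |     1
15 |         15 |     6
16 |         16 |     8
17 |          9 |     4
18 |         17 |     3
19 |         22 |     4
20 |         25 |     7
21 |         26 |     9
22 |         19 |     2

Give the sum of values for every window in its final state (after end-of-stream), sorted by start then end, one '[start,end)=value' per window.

[1,21)=99 [22,30)=20

i=0 t=1 v=3: → [1,5); WM=1
i=1 t=5 v=9: → [5,9); WM=5
i=2 t=2 v=3: → [1,9); WM=5
i=3 t=6 v=2: → [1,10); WM=6
i=4 t=6 v=5: → [1,10); WM=6
i=5 t=7 v=2: → [1,11); WM=7
i=6 t=9 v=4: → [1,13); WM=9
i=7 t=11 v=8: → [1,15); WM=11
i=8 t=11 v=9: → [1,15); WM=11
i=9 t=12 v=5: → [1,16); WM=12
i=10 t=13 v=5: → [1,17); WM=13
i=11 t=12 v=8: → [1,17); WM=13
i=12 t=15 v=9: → [1,19); WM=15
i=13 t=15 v=9: → [1,19); WM=15
i=14 t=13 v=1: → [1,19); WM=15
i=15 t=15 v=6: → [1,19); WM=15
i=16 t=16 v=8: → [1,20); WM=16
i=17 t=9 v=4: DROP (t<16-3); WM=16
i=18 t=17 v=3: → [1,21); WM=17
i=19 t=22 v=4: → [22,26); WM=22
i=20 t=25 v=7: → [22,29); WM=25
i=21 t=26 v=9: → [22,30); WM=26
i=22 t=19 v=2: DROP (t<26-3); WM=26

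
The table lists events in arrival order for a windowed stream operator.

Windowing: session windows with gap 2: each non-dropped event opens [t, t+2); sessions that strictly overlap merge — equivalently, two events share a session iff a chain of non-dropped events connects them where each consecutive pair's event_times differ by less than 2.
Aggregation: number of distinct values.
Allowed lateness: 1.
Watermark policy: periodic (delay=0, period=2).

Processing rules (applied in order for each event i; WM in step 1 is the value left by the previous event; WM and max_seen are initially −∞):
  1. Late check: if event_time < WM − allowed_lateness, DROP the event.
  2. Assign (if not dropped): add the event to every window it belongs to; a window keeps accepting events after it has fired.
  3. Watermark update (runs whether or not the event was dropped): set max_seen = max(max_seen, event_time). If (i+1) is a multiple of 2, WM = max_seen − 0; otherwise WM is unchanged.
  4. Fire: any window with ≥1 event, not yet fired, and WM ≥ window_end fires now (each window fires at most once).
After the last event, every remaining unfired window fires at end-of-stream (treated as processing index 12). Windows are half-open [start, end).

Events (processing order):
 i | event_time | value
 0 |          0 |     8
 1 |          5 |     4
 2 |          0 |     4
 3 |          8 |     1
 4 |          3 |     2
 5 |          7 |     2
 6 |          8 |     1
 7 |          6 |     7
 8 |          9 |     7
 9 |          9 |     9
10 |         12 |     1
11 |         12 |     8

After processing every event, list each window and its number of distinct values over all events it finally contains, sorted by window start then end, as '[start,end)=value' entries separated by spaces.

i=0 t=0 v=8: → [0,2); WM=−∞
i=1 t=5 v=4: → [5,7); WM=5
i=2 t=0 v=4: DROP (t<5-1); WM=5
i=3 t=8 v=1: → [8,10); WM=8
i=4 t=3 v=2: DROP (t<8-1); WM=8
i=5 t=7 v=2: → [7,10); WM=8
i=6 t=8 v=1: → [7,10); WM=8
i=7 t=6 v=7: DROP (t<8-1); WM=8
i=8 t=9 v=7: → [7,11); WM=8
i=9 t=9 v=9: → [7,11); WM=9
i=10 t=12 v=1: → [12,14); WM=9
i=11 t=12 v=8: → [12,14); WM=12

[0,2)=1 [5,7)=1 [7,11)=4 [12,14)=2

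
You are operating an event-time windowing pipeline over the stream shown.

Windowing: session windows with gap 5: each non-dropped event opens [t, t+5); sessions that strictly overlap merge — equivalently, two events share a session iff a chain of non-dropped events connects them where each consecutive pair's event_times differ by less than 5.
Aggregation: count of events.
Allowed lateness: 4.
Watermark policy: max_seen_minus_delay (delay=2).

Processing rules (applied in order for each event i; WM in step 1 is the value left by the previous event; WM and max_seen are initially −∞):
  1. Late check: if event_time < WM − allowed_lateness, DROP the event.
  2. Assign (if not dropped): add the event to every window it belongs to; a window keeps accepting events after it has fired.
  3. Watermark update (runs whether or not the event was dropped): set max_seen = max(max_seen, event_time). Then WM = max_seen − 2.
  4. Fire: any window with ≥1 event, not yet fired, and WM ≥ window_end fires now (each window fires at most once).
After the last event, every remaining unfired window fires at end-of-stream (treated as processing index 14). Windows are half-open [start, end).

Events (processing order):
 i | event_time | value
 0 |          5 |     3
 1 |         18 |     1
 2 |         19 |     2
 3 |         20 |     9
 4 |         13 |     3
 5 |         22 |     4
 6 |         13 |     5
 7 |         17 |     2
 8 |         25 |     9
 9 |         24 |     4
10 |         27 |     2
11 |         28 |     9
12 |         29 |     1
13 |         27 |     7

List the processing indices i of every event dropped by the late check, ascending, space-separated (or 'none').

4 6

i=0 t=5 v=3: → [5,10); WM=3
i=1 t=18 v=1: → [18,23); WM=16
i=2 t=19 v=2: → [18,24); WM=17
i=3 t=20 v=9: → [18,25); WM=18
i=4 t=13 v=3: DROP (t<18-4); WM=18
i=5 t=22 v=4: → [18,27); WM=20
i=6 t=13 v=5: DROP (t<20-4); WM=20
i=7 t=17 v=2: → [17,27); WM=20
i=8 t=25 v=9: → [17,30); WM=23
i=9 t=24 v=4: → [17,30); WM=23
i=10 t=27 v=2: → [17,32); WM=25
i=11 t=28 v=9: → [17,33); WM=26
i=12 t=29 v=1: → [17,34); WM=27
i=13 t=27 v=7: → [17,34); WM=27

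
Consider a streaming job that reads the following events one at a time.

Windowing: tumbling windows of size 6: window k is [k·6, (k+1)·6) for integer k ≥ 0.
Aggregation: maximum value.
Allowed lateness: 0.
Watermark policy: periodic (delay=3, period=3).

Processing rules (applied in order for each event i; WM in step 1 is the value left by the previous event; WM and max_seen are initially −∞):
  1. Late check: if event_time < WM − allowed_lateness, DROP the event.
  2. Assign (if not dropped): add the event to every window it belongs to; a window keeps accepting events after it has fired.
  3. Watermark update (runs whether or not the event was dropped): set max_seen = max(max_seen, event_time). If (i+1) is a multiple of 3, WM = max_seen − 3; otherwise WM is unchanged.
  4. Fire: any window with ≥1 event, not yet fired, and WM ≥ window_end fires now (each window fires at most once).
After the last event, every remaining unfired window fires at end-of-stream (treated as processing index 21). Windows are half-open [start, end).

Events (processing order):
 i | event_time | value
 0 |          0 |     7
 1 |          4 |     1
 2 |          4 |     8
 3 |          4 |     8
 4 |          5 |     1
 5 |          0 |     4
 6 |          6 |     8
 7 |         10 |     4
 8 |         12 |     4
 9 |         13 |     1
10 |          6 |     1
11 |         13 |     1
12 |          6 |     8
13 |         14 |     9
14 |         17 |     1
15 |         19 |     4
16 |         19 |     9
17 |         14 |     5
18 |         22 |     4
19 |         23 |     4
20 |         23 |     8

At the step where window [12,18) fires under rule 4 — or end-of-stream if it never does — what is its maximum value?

i=0 t=0 v=7: → [0,6); WM=−∞
i=1 t=4 v=1: → [0,6); WM=−∞
i=2 t=4 v=8: → [0,6); WM=1
i=3 t=4 v=8: → [0,6); WM=1
i=4 t=5 v=1: → [0,6); WM=1
i=5 t=0 v=4: DROP (t<1-0); WM=2
i=6 t=6 v=8: → [6,12); WM=2
i=7 t=10 v=4: → [6,12); WM=2
i=8 t=12 v=4: → [12,18); WM=9; [0,6) fires=8
i=9 t=13 v=1: → [12,18); WM=9
i=10 t=6 v=1: DROP (t<9-0); WM=9
i=11 t=13 v=1: → [12,18); WM=10
i=12 t=6 v=8: DROP (t<10-0); WM=10
i=13 t=14 v=9: → [12,18); WM=10
i=14 t=17 v=1: → [12,18); WM=14; [6,12) fires=8
i=15 t=19 v=4: → [18,24); WM=14
i=16 t=19 v=9: → [18,24); WM=14
i=17 t=14 v=5: → [12,18); WM=16
i=18 t=22 v=4: → [18,24); WM=16
i=19 t=23 v=4: → [18,24); WM=16
i=20 t=23 v=8: → [18,24); WM=20; [12,18) fires=9

9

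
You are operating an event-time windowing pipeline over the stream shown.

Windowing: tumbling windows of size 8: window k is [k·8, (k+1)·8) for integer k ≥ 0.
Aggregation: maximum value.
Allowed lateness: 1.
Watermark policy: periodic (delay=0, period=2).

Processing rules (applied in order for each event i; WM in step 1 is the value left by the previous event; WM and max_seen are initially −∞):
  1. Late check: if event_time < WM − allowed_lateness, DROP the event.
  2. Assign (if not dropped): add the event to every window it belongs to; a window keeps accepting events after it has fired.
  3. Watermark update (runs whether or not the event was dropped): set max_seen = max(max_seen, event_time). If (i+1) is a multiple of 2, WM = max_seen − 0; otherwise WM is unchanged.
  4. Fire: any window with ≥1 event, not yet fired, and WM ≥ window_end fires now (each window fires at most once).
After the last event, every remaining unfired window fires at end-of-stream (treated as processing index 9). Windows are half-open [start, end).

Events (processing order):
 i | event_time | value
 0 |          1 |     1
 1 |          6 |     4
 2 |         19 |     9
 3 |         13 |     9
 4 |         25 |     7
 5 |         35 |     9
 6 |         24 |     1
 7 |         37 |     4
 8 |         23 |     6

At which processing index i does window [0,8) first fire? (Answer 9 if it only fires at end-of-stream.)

i=0 t=1 v=1: → [0,8); WM=−∞
i=1 t=6 v=4: → [0,8); WM=6
i=2 t=19 v=9: → [16,24); WM=6
i=3 t=13 v=9: → [8,16); WM=19; [0,8) fires=4 [8,16) fires=9
i=4 t=25 v=7: → [24,32); WM=19
i=5 t=35 v=9: → [32,40); WM=35; [16,24) fires=9 [24,32) fires=7
i=6 t=24 v=1: DROP (t<35-1); WM=35
i=7 t=37 v=4: → [32,40); WM=37
i=8 t=23 v=6: DROP (t<37-1); WM=37

3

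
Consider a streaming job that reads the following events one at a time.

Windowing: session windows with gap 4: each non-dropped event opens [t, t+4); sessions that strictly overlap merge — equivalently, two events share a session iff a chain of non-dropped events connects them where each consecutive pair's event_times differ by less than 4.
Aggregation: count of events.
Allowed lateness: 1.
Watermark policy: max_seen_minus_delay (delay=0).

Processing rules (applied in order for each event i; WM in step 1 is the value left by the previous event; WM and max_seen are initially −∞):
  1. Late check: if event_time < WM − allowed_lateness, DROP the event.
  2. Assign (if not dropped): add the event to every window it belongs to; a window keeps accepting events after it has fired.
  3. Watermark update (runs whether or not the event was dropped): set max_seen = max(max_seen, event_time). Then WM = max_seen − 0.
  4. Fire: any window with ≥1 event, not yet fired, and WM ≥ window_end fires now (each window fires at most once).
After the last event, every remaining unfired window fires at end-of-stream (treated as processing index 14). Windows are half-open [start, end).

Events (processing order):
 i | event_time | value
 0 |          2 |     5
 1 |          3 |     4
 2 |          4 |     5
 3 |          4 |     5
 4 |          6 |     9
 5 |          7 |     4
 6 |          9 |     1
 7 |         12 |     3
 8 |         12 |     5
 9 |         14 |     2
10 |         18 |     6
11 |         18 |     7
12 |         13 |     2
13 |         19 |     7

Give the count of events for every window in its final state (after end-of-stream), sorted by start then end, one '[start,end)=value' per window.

[2,18)=10 [18,23)=3

i=0 t=2 v=5: → [2,6); WM=2
i=1 t=3 v=4: → [2,7); WM=3
i=2 t=4 v=5: → [2,8); WM=4
i=3 t=4 v=5: → [2,8); WM=4
i=4 t=6 v=9: → [2,10); WM=6
i=5 t=7 v=4: → [2,11); WM=7
i=6 t=9 v=1: → [2,13); WM=9
i=7 t=12 v=3: → [2,16); WM=12
i=8 t=12 v=5: → [2,16); WM=12
i=9 t=14 v=2: → [2,18); WM=14
i=10 t=18 v=6: → [18,22); WM=18
i=11 t=18 v=7: → [18,22); WM=18
i=12 t=13 v=2: DROP (t<18-1); WM=18
i=13 t=19 v=7: → [18,23); WM=19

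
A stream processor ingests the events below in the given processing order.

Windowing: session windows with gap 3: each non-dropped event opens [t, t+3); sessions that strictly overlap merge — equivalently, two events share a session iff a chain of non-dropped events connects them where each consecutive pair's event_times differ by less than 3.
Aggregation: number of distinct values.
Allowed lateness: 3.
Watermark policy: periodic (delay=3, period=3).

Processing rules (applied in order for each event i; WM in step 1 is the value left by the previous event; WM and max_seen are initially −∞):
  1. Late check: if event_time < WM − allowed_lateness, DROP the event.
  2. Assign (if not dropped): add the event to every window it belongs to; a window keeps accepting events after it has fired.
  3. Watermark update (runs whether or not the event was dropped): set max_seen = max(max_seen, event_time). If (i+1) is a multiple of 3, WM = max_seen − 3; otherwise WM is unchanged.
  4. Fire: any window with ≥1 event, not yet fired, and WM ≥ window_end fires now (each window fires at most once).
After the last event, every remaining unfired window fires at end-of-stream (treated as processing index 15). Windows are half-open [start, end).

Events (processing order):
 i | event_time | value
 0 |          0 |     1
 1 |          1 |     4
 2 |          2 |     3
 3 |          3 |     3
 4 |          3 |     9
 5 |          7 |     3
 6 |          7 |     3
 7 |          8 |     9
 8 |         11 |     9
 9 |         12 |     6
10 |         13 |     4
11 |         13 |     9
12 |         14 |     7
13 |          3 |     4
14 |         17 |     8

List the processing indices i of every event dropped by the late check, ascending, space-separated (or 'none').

i=0 t=0 v=1: → [0,3); WM=−∞
i=1 t=1 v=4: → [0,4); WM=−∞
i=2 t=2 v=3: → [0,5); WM=-1
i=3 t=3 v=3: → [0,6); WM=-1
i=4 t=3 v=9: → [0,6); WM=-1
i=5 t=7 v=3: → [7,10); WM=4
i=6 t=7 v=3: → [7,10); WM=4
i=7 t=8 v=9: → [7,11); WM=4
i=8 t=11 v=9: → [11,14); WM=8
i=9 t=12 v=6: → [11,15); WM=8
i=10 t=13 v=4: → [11,16); WM=8
i=11 t=13 v=9: → [11,16); WM=10
i=12 t=14 v=7: → [11,17); WM=10
i=13 t=3 v=4: DROP (t<10-3); WM=10
i=14 t=17 v=8: → [17,20); WM=14

13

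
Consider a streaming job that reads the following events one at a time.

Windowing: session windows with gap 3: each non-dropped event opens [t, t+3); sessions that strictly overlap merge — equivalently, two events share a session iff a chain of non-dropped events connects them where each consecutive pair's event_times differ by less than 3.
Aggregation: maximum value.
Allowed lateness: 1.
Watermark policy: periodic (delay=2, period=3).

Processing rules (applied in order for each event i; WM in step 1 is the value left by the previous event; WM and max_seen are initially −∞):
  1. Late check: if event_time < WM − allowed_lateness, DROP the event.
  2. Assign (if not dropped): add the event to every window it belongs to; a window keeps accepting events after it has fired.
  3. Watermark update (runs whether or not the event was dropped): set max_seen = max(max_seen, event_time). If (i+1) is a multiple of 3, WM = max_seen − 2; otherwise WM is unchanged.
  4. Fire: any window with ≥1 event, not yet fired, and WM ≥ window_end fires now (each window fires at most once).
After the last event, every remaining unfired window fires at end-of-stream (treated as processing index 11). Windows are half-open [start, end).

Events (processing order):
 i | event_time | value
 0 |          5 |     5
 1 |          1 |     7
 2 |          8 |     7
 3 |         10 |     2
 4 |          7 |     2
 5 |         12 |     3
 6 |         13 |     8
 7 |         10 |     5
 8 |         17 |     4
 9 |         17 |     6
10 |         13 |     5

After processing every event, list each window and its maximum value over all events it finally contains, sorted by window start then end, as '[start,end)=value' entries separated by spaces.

i=0 t=5 v=5: → [5,8); WM=−∞
i=1 t=1 v=7: → [1,4); WM=−∞
i=2 t=8 v=7: → [8,11); WM=6
i=3 t=10 v=2: → [8,13); WM=6
i=4 t=7 v=2: → [5,13); WM=6
i=5 t=12 v=3: → [5,15); WM=10
i=6 t=13 v=8: → [5,16); WM=10
i=7 t=10 v=5: → [5,16); WM=10
i=8 t=17 v=4: → [17,20); WM=15
i=9 t=17 v=6: → [17,20); WM=15
i=10 t=13 v=5: DROP (t<15-1); WM=15

[1,4)=7 [5,16)=8 [17,20)=6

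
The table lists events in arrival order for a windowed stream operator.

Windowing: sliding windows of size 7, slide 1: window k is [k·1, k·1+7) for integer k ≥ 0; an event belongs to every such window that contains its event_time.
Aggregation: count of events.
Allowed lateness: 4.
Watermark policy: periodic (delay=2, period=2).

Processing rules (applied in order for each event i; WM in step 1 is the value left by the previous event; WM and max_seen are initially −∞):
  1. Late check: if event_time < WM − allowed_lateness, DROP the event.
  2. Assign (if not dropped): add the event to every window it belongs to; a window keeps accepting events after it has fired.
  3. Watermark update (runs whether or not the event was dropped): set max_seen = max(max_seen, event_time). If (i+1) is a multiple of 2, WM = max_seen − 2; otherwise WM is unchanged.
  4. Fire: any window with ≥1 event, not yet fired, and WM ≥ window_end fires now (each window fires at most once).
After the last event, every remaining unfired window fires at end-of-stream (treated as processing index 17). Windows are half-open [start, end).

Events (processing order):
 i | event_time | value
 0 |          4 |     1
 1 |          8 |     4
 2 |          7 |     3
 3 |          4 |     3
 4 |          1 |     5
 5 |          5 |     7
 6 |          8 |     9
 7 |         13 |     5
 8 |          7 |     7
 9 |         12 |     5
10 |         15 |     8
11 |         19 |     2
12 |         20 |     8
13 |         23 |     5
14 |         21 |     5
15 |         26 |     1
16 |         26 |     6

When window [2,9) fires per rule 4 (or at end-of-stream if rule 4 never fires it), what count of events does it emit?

6

i=0 t=4 v=1: → [4,11),[3,10),[2,9),[1,8),[0,7); WM=−∞
i=1 t=8 v=4: → [8,15),[7,14),[6,13),[5,12),[4,11),[3,10),[2,9); WM=6
i=2 t=7 v=3: → [7,14),[6,13),[5,12),[4,11),[3,10),[2,9),[1,8); WM=6
i=3 t=4 v=3: → [4,11),[3,10),[2,9),[1,8),[0,7); WM=6
i=4 t=1 v=5: DROP (t<6-4); WM=6
i=5 t=5 v=7: → [5,12),[4,11),[3,10),[2,9),[1,8),[0,7); WM=6
i=6 t=8 v=9: → [8,15),[7,14),[6,13),[5,12),[4,11),[3,10),[2,9); WM=6
i=7 t=13 v=5: → [13,20),[12,19),[11,18),[10,17),[9,16),[8,15),[7,14); WM=11; [0,7) fires=3 [1,8) fires=4 [2,9) fires=6 [3,10) fires=6 [4,11) fires=6
i=8 t=7 v=7: → [7,14),[6,13),[5,12),[4,11),[3,10),[2,9),[1,8); WM=11
i=9 t=12 v=5: → [12,19),[11,18),[10,17),[9,16),[8,15),[7,14),[6,13); WM=11
i=10 t=15 v=8: → [15,22),[14,21),[13,20),[12,19),[11,18),[10,17),[9,16); WM=11
i=11 t=19 v=2: → [19,26),[18,25),[17,24),[16,23),[15,22),[14,21),[13,20); WM=17; [5,12) fires=5 [6,13) fires=5 [7,14) fires=6 [8,15) fires=4 [9,16) fires=3 [10,17) fires=3
i=12 t=20 v=8: → [20,27),[19,26),[18,25),[17,24),[16,23),[15,22),[14,21); WM=17
i=13 t=23 v=5: → [23,30),[22,29),[21,28),[20,27),[19,26),[18,25),[17,24); WM=21; [11,18) fires=3 [12,19) fires=3 [13,20) fires=3 [14,21) fires=3
i=14 t=21 v=5: → [21,28),[20,27),[19,26),[18,25),[17,24),[16,23),[15,22); WM=21
i=15 t=26 v=1: → [26,33),[25,32),[24,31),[23,30),[22,29),[21,28),[20,27); WM=24; [15,22) fires=4 [16,23) fires=3 [17,24) fires=4
i=16 t=26 v=6: → [26,33),[25,32),[24,31),[23,30),[22,29),[21,28),[20,27); WM=24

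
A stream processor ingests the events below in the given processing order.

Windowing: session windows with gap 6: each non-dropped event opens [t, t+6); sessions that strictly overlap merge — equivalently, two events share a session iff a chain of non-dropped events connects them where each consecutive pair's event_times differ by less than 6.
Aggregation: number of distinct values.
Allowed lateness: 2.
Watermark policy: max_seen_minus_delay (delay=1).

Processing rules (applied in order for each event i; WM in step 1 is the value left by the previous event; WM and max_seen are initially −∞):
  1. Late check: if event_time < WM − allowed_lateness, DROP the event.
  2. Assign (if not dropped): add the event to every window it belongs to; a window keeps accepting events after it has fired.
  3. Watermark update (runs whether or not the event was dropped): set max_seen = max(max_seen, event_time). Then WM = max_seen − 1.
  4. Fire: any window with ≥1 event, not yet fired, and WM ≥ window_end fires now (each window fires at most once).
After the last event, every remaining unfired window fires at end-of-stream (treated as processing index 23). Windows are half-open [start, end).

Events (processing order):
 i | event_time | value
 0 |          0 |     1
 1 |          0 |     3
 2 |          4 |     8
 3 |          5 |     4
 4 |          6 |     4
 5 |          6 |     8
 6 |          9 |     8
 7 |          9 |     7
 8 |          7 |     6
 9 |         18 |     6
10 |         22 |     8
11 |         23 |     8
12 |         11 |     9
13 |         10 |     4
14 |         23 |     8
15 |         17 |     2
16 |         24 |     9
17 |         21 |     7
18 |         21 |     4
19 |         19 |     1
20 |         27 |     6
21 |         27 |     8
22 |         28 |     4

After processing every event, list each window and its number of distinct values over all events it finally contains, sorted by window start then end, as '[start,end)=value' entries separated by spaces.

i=0 t=0 v=1: → [0,6); WM=-1
i=1 t=0 v=3: → [0,6); WM=-1
i=2 t=4 v=8: → [0,10); WM=3
i=3 t=5 v=4: → [0,11); WM=4
i=4 t=6 v=4: → [0,12); WM=5
i=5 t=6 v=8: → [0,12); WM=5
i=6 t=9 v=8: → [0,15); WM=8
i=7 t=9 v=7: → [0,15); WM=8
i=8 t=7 v=6: → [0,15); WM=8
i=9 t=18 v=6: → [18,24); WM=17
i=10 t=22 v=8: → [18,28); WM=21
i=11 t=23 v=8: → [18,29); WM=22
i=12 t=11 v=9: DROP (t<22-2); WM=22
i=13 t=10 v=4: DROP (t<22-2); WM=22
i=14 t=23 v=8: → [18,29); WM=22
i=15 t=17 v=2: DROP (t<22-2); WM=22
i=16 t=24 v=9: → [18,30); WM=23
i=17 t=21 v=7: → [18,30); WM=23
i=18 t=21 v=4: → [18,30); WM=23
i=19 t=19 v=1: DROP (t<23-2); WM=23
i=20 t=27 v=6: → [18,33); WM=26
i=21 t=27 v=8: → [18,33); WM=26
i=22 t=28 v=4: → [18,34); WM=27

[0,15)=6 [18,34)=5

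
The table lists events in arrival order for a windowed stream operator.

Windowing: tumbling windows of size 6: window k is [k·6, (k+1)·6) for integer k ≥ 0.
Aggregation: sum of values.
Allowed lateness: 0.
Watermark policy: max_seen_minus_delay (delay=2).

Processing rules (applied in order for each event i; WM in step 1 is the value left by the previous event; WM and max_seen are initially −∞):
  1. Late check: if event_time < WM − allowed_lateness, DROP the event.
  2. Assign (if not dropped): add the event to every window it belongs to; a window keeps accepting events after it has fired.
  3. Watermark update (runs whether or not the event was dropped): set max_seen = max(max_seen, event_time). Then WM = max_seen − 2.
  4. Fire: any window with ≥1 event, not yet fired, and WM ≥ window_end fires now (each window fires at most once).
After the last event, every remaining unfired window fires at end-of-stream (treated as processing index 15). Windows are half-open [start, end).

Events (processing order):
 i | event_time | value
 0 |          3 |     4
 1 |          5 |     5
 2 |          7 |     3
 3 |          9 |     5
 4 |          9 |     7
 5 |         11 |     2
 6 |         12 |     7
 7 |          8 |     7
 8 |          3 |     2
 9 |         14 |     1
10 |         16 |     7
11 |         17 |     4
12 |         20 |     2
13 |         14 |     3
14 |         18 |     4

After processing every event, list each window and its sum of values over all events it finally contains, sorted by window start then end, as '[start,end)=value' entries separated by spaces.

i=0 t=3 v=4: → [0,6); WM=1
i=1 t=5 v=5: → [0,6); WM=3
i=2 t=7 v=3: → [6,12); WM=5
i=3 t=9 v=5: → [6,12); WM=7; [0,6) fires=9
i=4 t=9 v=7: → [6,12); WM=7
i=5 t=11 v=2: → [6,12); WM=9
i=6 t=12 v=7: → [12,18); WM=10
i=7 t=8 v=7: DROP (t<10-0); WM=10
i=8 t=3 v=2: DROP (t<10-0); WM=10
i=9 t=14 v=1: → [12,18); WM=12; [6,12) fires=17
i=10 t=16 v=7: → [12,18); WM=14
i=11 t=17 v=4: → [12,18); WM=15
i=12 t=20 v=2: → [18,24); WM=18; [12,18) fires=19
i=13 t=14 v=3: DROP (t<18-0); WM=18
i=14 t=18 v=4: → [18,24); WM=18

[0,6)=9 [6,12)=17 [12,18)=19 [18,24)=6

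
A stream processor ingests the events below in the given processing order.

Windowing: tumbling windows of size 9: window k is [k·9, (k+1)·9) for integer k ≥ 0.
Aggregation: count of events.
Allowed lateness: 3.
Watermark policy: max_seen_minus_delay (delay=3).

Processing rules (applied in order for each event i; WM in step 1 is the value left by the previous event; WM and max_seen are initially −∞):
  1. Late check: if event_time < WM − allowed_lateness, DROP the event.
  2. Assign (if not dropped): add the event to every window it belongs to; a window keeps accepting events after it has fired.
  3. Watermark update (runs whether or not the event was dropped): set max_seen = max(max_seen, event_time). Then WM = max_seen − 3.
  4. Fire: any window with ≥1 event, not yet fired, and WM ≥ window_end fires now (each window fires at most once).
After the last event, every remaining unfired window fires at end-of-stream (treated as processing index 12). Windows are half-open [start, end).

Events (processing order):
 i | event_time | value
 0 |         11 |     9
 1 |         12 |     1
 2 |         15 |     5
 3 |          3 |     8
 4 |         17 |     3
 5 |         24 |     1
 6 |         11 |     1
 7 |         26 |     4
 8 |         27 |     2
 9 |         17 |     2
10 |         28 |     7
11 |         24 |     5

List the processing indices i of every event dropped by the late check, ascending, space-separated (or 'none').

3 6 9

i=0 t=11 v=9: → [9,18); WM=8
i=1 t=12 v=1: → [9,18); WM=9
i=2 t=15 v=5: → [9,18); WM=12
i=3 t=3 v=8: DROP (t<12-3); WM=12
i=4 t=17 v=3: → [9,18); WM=14
i=5 t=24 v=1: → [18,27); WM=21; [9,18) fires=4
i=6 t=11 v=1: DROP (t<21-3); WM=21
i=7 t=26 v=4: → [18,27); WM=23
i=8 t=27 v=2: → [27,36); WM=24
i=9 t=17 v=2: DROP (t<24-3); WM=24
i=10 t=28 v=7: → [27,36); WM=25
i=11 t=24 v=5: → [18,27); WM=25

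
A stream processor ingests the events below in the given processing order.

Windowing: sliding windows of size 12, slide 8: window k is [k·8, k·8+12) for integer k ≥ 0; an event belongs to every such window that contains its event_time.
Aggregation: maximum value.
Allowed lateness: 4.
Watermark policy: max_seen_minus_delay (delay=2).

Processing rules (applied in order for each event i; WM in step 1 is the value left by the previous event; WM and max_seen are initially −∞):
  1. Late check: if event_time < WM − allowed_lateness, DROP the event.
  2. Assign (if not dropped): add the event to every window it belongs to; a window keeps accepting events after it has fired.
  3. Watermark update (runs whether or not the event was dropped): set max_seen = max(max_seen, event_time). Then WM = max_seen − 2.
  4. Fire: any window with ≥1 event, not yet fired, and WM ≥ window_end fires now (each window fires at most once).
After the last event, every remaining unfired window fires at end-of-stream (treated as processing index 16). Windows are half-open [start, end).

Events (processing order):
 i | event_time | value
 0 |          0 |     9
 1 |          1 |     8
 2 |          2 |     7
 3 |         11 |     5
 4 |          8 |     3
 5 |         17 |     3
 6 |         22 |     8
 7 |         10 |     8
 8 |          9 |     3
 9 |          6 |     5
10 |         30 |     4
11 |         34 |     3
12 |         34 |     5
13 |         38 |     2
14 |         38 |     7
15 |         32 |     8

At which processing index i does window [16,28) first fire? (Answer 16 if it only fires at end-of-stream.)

10

i=0 t=0 v=9: → [0,12); WM=-2
i=1 t=1 v=8: → [0,12); WM=-1
i=2 t=2 v=7: → [0,12); WM=0
i=3 t=11 v=5: → [8,20),[0,12); WM=9
i=4 t=8 v=3: → [8,20),[0,12); WM=9
i=5 t=17 v=3: → [16,28),[8,20); WM=15; [0,12) fires=9
i=6 t=22 v=8: → [16,28); WM=20; [8,20) fires=5
i=7 t=10 v=8: DROP (t<20-4); WM=20
i=8 t=9 v=3: DROP (t<20-4); WM=20
i=9 t=6 v=5: DROP (t<20-4); WM=20
i=10 t=30 v=4: → [24,36); WM=28; [16,28) fires=8
i=11 t=34 v=3: → [32,44),[24,36); WM=32
i=12 t=34 v=5: → [32,44),[24,36); WM=32
i=13 t=38 v=2: → [32,44); WM=36; [24,36) fires=5
i=14 t=38 v=7: → [32,44); WM=36
i=15 t=32 v=8: → [32,44),[24,36); WM=36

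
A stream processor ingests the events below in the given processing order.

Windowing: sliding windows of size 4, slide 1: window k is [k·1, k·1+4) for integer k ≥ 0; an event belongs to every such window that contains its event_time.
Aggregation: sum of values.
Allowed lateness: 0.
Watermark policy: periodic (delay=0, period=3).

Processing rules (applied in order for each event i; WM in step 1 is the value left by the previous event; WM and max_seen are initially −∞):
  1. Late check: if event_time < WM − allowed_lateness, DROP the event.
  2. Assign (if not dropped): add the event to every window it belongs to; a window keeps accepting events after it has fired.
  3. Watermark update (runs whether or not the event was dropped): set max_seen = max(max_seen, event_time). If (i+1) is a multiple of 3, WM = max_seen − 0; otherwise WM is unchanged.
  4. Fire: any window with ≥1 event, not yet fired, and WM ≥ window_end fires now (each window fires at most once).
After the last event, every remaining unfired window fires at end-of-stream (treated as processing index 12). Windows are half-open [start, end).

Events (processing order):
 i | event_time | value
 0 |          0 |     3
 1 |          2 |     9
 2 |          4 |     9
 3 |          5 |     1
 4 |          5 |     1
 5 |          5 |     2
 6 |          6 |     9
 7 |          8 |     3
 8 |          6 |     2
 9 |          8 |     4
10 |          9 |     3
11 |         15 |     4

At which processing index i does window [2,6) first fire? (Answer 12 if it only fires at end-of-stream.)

i=0 t=0 v=3: → [0,4); WM=−∞
i=1 t=2 v=9: → [2,6),[1,5),[0,4); WM=−∞
i=2 t=4 v=9: → [4,8),[3,7),[2,6),[1,5); WM=4; [0,4) fires=12
i=3 t=5 v=1: → [5,9),[4,8),[3,7),[2,6); WM=4
i=4 t=5 v=1: → [5,9),[4,8),[3,7),[2,6); WM=4
i=5 t=5 v=2: → [5,9),[4,8),[3,7),[2,6); WM=5; [1,5) fires=18
i=6 t=6 v=9: → [6,10),[5,9),[4,8),[3,7); WM=5
i=7 t=8 v=3: → [8,12),[7,11),[6,10),[5,9); WM=5
i=8 t=6 v=2: → [6,10),[5,9),[4,8),[3,7); WM=8; [2,6) fires=22 [3,7) fires=24 [4,8) fires=24
i=9 t=8 v=4: → [8,12),[7,11),[6,10),[5,9); WM=8
i=10 t=9 v=3: → [9,13),[8,12),[7,11),[6,10); WM=8
i=11 t=15 v=4: → [15,19),[14,18),[13,17),[12,16); WM=15; [5,9) fires=22 [6,10) fires=21 [7,11) fires=10 [8,12) fires=10 [9,13) fires=3

8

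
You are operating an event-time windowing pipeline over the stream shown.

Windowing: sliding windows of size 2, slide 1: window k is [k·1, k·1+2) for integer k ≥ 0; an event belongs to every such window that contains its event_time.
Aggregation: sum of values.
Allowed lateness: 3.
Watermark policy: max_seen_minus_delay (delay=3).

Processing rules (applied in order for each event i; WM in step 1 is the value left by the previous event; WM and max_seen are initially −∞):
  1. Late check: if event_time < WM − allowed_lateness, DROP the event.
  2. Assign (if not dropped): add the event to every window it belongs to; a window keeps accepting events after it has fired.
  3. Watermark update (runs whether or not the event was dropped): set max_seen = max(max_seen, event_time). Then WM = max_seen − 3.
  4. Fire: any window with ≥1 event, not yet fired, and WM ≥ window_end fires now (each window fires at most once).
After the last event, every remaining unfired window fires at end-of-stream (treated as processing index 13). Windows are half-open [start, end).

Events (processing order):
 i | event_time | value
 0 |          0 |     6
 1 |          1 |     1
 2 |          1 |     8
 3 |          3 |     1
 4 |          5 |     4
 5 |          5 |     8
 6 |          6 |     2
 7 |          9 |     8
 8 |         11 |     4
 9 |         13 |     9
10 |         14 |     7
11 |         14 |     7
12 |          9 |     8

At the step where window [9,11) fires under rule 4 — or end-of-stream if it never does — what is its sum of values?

i=0 t=0 v=6: → [0,2); WM=-3
i=1 t=1 v=1: → [1,3),[0,2); WM=-2
i=2 t=1 v=8: → [1,3),[0,2); WM=-2
i=3 t=3 v=1: → [3,5),[2,4); WM=0
i=4 t=5 v=4: → [5,7),[4,6); WM=2; [0,2) fires=15
i=5 t=5 v=8: → [5,7),[4,6); WM=2
i=6 t=6 v=2: → [6,8),[5,7); WM=3; [1,3) fires=9
i=7 t=9 v=8: → [9,11),[8,10); WM=6; [2,4) fires=1 [3,5) fires=1 [4,6) fires=12
i=8 t=11 v=4: → [11,13),[10,12); WM=8; [5,7) fires=14 [6,8) fires=2
i=9 t=13 v=9: → [13,15),[12,14); WM=10; [8,10) fires=8
i=10 t=14 v=7: → [14,16),[13,15); WM=11; [9,11) fires=8
i=11 t=14 v=7: → [14,16),[13,15); WM=11
i=12 t=9 v=8: → [9,11),[8,10); WM=11

8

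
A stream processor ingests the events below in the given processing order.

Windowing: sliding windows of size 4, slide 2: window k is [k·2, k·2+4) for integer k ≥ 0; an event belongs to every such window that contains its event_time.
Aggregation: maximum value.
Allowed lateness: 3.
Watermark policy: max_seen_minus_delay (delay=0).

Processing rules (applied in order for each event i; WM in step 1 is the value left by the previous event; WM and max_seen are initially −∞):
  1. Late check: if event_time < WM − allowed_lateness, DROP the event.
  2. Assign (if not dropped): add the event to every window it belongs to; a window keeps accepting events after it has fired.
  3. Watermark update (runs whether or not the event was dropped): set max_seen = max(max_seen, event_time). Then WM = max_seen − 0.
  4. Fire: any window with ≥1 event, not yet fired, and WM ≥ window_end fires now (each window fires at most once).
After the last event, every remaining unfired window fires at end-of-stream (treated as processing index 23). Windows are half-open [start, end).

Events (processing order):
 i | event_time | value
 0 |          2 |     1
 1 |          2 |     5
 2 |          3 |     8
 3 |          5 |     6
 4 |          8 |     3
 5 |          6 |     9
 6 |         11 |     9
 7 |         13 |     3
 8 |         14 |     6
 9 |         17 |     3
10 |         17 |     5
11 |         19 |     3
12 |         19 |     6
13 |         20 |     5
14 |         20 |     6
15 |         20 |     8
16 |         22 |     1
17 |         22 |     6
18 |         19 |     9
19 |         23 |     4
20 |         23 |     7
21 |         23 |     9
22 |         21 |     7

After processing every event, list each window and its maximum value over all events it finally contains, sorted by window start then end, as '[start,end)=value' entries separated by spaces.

i=0 t=2 v=1: → [2,6),[0,4); WM=2
i=1 t=2 v=5: → [2,6),[0,4); WM=2
i=2 t=3 v=8: → [2,6),[0,4); WM=3
i=3 t=5 v=6: → [4,8),[2,6); WM=5; [0,4) fires=8
i=4 t=8 v=3: → [8,12),[6,10); WM=8; [2,6) fires=8 [4,8) fires=6
i=5 t=6 v=9: → [6,10),[4,8); WM=8
i=6 t=11 v=9: → [10,14),[8,12); WM=11; [6,10) fires=9
i=7 t=13 v=3: → [12,16),[10,14); WM=13; [8,12) fires=9
i=8 t=14 v=6: → [14,18),[12,16); WM=14; [10,14) fires=9
i=9 t=17 v=3: → [16,20),[14,18); WM=17; [12,16) fires=6
i=10 t=17 v=5: → [16,20),[14,18); WM=17
i=11 t=19 v=3: → [18,22),[16,20); WM=19; [14,18) fires=6
i=12 t=19 v=6: → [18,22),[16,20); WM=19
i=13 t=20 v=5: → [20,24),[18,22); WM=20; [16,20) fires=6
i=14 t=20 v=6: → [20,24),[18,22); WM=20
i=15 t=20 v=8: → [20,24),[18,22); WM=20
i=16 t=22 v=1: → [22,26),[20,24); WM=22; [18,22) fires=8
i=17 t=22 v=6: → [22,26),[20,24); WM=22
i=18 t=19 v=9: → [18,22),[16,20); WM=22
i=19 t=23 v=4: → [22,26),[20,24); WM=23
i=20 t=23 v=7: → [22,26),[20,24); WM=23
i=21 t=23 v=9: → [22,26),[20,24); WM=23
i=22 t=21 v=7: → [20,24),[18,22); WM=23

[0,4)=8 [2,6)=8 [4,8)=9 [6,10)=9 [8,12)=9 [10,14)=9 [12,16)=6 [14,18)=6 [16,20)=9 [18,22)=9 [20,24)=9 [22,26)=9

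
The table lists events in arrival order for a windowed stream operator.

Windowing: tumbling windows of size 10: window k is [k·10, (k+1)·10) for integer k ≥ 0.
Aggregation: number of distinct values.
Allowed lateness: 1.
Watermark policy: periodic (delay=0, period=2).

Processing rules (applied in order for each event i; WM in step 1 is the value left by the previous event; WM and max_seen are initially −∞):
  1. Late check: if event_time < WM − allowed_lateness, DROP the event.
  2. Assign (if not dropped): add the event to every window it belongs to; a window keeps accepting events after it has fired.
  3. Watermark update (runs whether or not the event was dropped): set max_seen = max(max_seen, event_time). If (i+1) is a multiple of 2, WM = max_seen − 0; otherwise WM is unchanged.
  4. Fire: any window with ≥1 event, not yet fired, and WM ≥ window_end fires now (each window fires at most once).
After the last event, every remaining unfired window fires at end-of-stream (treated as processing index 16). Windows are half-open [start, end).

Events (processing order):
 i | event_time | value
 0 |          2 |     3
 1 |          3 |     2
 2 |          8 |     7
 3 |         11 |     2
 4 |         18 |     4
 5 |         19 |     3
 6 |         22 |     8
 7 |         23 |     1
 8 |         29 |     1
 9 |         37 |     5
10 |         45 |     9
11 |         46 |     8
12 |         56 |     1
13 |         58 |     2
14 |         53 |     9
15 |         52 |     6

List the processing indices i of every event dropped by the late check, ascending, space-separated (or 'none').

14 15

i=0 t=2 v=3: → [0,10); WM=−∞
i=1 t=3 v=2: → [0,10); WM=3
i=2 t=8 v=7: → [0,10); WM=3
i=3 t=11 v=2: → [10,20); WM=11; [0,10) fires=3
i=4 t=18 v=4: → [10,20); WM=11
i=5 t=19 v=3: → [10,20); WM=19
i=6 t=22 v=8: → [20,30); WM=19
i=7 t=23 v=1: → [20,30); WM=23; [10,20) fires=3
i=8 t=29 v=1: → [20,30); WM=23
i=9 t=37 v=5: → [30,40); WM=37; [20,30) fires=2
i=10 t=45 v=9: → [40,50); WM=37
i=11 t=46 v=8: → [40,50); WM=46; [30,40) fires=1
i=12 t=56 v=1: → [50,60); WM=46
i=13 t=58 v=2: → [50,60); WM=58; [40,50) fires=2
i=14 t=53 v=9: DROP (t<58-1); WM=58
i=15 t=52 v=6: DROP (t<58-1); WM=58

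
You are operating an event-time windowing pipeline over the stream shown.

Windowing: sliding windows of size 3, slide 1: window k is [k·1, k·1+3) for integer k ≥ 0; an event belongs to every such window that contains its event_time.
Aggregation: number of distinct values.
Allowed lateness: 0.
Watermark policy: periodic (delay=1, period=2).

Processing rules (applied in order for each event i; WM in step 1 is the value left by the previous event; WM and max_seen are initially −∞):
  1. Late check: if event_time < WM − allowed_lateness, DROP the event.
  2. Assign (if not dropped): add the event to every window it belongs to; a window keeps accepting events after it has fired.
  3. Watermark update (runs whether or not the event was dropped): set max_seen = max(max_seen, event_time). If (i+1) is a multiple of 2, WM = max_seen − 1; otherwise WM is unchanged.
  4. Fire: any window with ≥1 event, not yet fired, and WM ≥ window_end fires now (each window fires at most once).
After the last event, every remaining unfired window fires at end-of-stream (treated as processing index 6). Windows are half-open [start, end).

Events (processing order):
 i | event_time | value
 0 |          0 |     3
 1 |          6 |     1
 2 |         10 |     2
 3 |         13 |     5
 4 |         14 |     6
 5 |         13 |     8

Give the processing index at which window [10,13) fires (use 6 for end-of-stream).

5

i=0 t=0 v=3: → [0,3); WM=−∞
i=1 t=6 v=1: → [6,9),[5,8),[4,7); WM=5; [0,3) fires=1
i=2 t=10 v=2: → [10,13),[9,12),[8,11); WM=5
i=3 t=13 v=5: → [13,16),[12,15),[11,14); WM=12; [4,7) fires=1 [5,8) fires=1 [6,9) fires=1 [8,11) fires=1 [9,12) fires=1
i=4 t=14 v=6: → [14,17),[13,16),[12,15); WM=12
i=5 t=13 v=8: → [13,16),[12,15),[11,14); WM=13; [10,13) fires=1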